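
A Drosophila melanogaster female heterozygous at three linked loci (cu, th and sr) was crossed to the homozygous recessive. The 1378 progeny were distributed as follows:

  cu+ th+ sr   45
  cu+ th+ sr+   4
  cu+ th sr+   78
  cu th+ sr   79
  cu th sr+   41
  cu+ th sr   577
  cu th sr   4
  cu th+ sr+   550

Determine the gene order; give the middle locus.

The two most frequent reciprocal classes, cu+ th sr and cu th+ sr+, are the parental types, so the F1 was cu+ th sr / cu th+ sr+.
The two rarest classes, cu th sr and cu+ th+ sr+, are the double crossovers. Comparing them with the parentals, only the cu allele has switched, so cu is the middle locus and the order is th – cu – sr.

cu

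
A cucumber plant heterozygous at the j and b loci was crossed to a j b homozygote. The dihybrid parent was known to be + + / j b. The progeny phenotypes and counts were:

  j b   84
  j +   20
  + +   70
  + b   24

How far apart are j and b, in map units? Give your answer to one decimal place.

22.2 map units

The recombinant classes are + b and j +: 24 + 20 = 44.
Recombination frequency = 44/198 = 0.2222 ≈ 22.2%, i.e. 22.2 map units.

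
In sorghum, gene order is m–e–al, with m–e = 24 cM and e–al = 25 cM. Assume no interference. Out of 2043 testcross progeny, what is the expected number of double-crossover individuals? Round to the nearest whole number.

123

Map distances give recombination frequencies of 0.240 and 0.250 for the two intervals.
With no interference, expected double-crossover frequency = 0.240 × 0.250 = 0.06000.
Expected number = 0.06000 × 2043 = 122.58 ≈ 123.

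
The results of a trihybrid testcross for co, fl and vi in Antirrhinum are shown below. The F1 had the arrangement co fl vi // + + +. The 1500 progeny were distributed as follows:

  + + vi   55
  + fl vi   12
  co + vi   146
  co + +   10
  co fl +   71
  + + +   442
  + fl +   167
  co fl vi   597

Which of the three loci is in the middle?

co

The two rarest classes, + fl vi and co + +, are the double crossovers. Comparing them with the parentals, only the co allele has switched, so co is the middle locus and the order is vi – co – fl.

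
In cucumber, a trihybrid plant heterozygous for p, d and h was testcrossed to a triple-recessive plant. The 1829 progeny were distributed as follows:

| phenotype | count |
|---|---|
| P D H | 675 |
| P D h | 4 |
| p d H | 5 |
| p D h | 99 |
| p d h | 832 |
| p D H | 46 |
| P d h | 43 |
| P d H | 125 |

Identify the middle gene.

h

The two most frequent reciprocal classes, P D H and p d h, are the parental types, so the F1 was P D H / p d h.
The two rarest classes, P D h and p d H, are the double crossovers. Comparing them with the parentals, only the h allele has switched, so h is the middle locus and the order is d – h – p.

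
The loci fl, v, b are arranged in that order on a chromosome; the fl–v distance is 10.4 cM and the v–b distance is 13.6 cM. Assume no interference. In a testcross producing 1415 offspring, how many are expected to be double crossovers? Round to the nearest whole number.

Map distances give recombination frequencies of 0.104 and 0.136 for the two intervals.
With no interference, expected double-crossover frequency = 0.104 × 0.136 = 0.01414.
Expected number = 0.01414 × 1415 = 20.01 ≈ 20.

20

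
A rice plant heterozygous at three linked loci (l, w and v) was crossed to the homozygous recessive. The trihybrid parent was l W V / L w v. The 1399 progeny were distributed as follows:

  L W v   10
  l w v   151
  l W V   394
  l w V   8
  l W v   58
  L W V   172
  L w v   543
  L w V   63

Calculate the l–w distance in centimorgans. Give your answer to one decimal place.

24.4 centimorgans

The two rarest classes, l w V and L W v, are the double crossovers. Comparing them with the parentals, only the w allele has switched, so w is the middle locus and the order is v – w – l.
Crossovers in the w–l interval produce the single-crossover classes L W V and l w v (172 + 151 = 323) plus the double crossovers (18).
RF(w–l) = (323 + 18) / 1399 = 341/1399 = 0.2437 → 24.4 centimorgans.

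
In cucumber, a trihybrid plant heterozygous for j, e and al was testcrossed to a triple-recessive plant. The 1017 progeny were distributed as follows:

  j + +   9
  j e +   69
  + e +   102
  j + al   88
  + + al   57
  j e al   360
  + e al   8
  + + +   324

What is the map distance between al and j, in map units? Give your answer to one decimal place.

The two most frequent reciprocal classes, j e al and + + +, are the parental types, so the F1 was j e al / + + +.
The two rarest classes, + e al and j + +, are the double crossovers. Comparing them with the parentals, only the j allele has switched, so j is the middle locus and the order is al – j – e.
Crossovers in the al–j interval produce the single-crossover classes j e + and + + al (69 + 57 = 126) plus the double crossovers (17).
RF(al–j) = (126 + 17) / 1017 = 143/1017 = 0.1406 → 14.1 map units.

14.1 map units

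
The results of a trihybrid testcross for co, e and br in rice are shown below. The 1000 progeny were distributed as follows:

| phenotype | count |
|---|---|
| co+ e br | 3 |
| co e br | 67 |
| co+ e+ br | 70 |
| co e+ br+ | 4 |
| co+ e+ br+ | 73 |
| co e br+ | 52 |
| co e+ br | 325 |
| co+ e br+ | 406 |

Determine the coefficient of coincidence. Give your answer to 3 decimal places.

0.369

The two most frequent reciprocal classes, co+ e br+ and co e+ br, are the parental types, so the F1 was co+ e br+ / co e+ br.
The two rarest classes, co+ e br and co e+ br+, are the double crossovers. Comparing them with the parentals, only the br allele has switched, so br is the middle locus and the order is co – br – e.
co–br: (122 + 7)/1000 = 0.1290; br–e: (140 + 7)/1000 = 0.1470.
Expected DCO frequency = 0.1290 × 0.1470 ≈ 0.01896; observed = 7/1000 ≈ 0.00700.
Coefficient of coincidence = 0.00700/0.01896 ≈ 0.369.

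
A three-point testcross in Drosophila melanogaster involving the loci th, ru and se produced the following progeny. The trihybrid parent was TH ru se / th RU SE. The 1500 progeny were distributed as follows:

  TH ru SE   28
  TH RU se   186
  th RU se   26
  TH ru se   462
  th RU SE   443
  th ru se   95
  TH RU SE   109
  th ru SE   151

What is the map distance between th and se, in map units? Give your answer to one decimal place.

17.2 map units

The two rarest classes, TH ru SE and th RU se, are the double crossovers. Comparing them with the parentals, only the se allele has switched, so se is the middle locus and the order is ru – se – th.
Crossovers in the se–th interval produce the single-crossover classes th ru se and TH RU SE (95 + 109 = 204) plus the double crossovers (54).
RF(se–th) = (204 + 54) / 1500 = 258/1500 = 0.1720 → 17.2 map units.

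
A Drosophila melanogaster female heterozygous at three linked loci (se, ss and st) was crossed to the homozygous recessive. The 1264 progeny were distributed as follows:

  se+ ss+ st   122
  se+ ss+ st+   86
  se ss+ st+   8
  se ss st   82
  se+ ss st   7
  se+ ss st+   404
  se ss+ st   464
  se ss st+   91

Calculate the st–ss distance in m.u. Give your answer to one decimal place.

The two most frequent reciprocal classes, se ss+ st and se+ ss st+, are the parental types, so the F1 was se ss+ st / se+ ss st+.
The two rarest classes, se ss+ st+ and se+ ss st, are the double crossovers. Comparing them with the parentals, only the st allele has switched, so st is the middle locus and the order is se – st – ss.
Crossovers in the st–ss interval produce the single-crossover classes se ss st and se+ ss+ st+ (82 + 86 = 168) plus the double crossovers (15).
RF(st–ss) = (168 + 15) / 1264 = 183/1264 = 0.1448 → 14.5 m.u.

14.5 m.u.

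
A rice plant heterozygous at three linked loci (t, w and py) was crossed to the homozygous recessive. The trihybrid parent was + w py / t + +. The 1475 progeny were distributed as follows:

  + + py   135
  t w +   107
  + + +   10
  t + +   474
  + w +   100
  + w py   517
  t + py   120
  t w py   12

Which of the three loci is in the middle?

The two rarest classes, t w py and + + +, are the double crossovers. Comparing them with the parentals, only the t allele has switched, so t is the middle locus and the order is w – t – py.

t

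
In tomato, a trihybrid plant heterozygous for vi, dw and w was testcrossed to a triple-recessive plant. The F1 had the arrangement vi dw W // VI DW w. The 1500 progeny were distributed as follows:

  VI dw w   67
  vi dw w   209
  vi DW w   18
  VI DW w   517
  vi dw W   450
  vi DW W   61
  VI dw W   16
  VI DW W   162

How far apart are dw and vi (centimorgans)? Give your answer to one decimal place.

The two rarest classes, VI dw W and vi DW w, are the double crossovers. Comparing them with the parentals, only the vi allele has switched, so vi is the middle locus and the order is dw – vi – w.
Crossovers in the dw–vi interval produce the single-crossover classes vi DW W and VI dw w (61 + 67 = 128) plus the double crossovers (34).
RF(dw–vi) = (128 + 34) / 1500 = 162/1500 = 0.1080 → 10.8 centimorgans.

10.8 centimorgans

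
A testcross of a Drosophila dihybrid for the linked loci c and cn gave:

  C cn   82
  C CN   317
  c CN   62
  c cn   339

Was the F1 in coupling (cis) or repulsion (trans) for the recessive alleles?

The two most frequent classes are C CN (317) and c cn (339); these are the parental (non-recombinant) types.
So the F1 carried C CN on one chromosome and c cn on the other — the recessive alleles are on the same chromosome (cis / coupling).

cis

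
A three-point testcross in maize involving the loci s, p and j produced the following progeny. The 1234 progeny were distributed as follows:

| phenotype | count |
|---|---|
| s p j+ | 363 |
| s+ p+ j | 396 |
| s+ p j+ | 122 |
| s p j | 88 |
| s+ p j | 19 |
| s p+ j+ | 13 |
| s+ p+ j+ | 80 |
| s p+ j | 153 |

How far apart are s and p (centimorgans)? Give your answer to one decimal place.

The two most frequent reciprocal classes, s p j+ and s+ p+ j, are the parental types, so the F1 was s p j+ / s+ p+ j.
The two rarest classes, s p+ j+ and s+ p j, are the double crossovers. Comparing them with the parentals, only the p allele has switched, so p is the middle locus and the order is s – p – j.
Crossovers in the s–p interval produce the single-crossover classes s+ p j+ and s p+ j (122 + 153 = 275) plus the double crossovers (32).
RF(s–p) = (275 + 32) / 1234 = 307/1234 = 0.2488 → 24.9 centimorgans.

24.9 centimorgans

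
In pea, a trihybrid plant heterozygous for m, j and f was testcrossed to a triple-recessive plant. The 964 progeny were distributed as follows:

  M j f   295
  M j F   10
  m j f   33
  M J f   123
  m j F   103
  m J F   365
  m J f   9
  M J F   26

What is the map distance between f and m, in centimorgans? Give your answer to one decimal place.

8.1 centimorgans

The two most frequent reciprocal classes, m J F and M j f, are the parental types, so the F1 was m J F / M j f.
The two rarest classes, m J f and M j F, are the double crossovers. Comparing them with the parentals, only the f allele has switched, so f is the middle locus and the order is j – f – m.
Crossovers in the f–m interval produce the single-crossover classes M J F and m j f (26 + 33 = 59) plus the double crossovers (19).
RF(f–m) = (59 + 19) / 964 = 78/964 = 0.0809 → 8.1 centimorgans.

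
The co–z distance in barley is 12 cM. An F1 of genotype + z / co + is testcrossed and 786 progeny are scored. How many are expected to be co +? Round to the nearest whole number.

346

A map distance of 12 cM corresponds to a recombination frequency of 0.120.
The F1 is + z / co +, so co + is a parental gamete class with expected frequency (1 − r)/2 = 0.880/2 = 0.4400.
Expected number = 0.4400 × 786 = 345.84 ≈ 346.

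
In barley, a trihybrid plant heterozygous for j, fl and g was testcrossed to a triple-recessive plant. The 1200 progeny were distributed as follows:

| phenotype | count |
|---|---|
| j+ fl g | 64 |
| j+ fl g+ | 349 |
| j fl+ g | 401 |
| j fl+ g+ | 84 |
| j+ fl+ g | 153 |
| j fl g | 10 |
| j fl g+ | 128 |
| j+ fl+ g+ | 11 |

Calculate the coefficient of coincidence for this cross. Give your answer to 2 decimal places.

The two most frequent reciprocal classes, j fl+ g and j+ fl g+, are the parental types, so the F1 was j fl+ g / j+ fl g+.
The two rarest classes, j fl g and j+ fl+ g+, are the double crossovers. Comparing them with the parentals, only the fl allele has switched, so fl is the middle locus and the order is j – fl – g.
j–fl: (281 + 21)/1200 = 0.2517; fl–g: (148 + 21)/1200 = 0.1408.
Expected DCO frequency = 0.2517 × 0.1408 ≈ 0.03544; observed = 21/1200 ≈ 0.01750.
Coefficient of coincidence = 0.01750/0.03544 ≈ 0.49.

0.49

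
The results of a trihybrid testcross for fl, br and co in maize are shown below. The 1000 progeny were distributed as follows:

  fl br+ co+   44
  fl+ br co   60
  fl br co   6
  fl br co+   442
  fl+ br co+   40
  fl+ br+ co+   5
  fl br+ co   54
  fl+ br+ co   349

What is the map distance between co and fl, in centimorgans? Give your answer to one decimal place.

10.5 centimorgans

The two most frequent reciprocal classes, fl+ br+ co and fl br co+, are the parental types, so the F1 was fl+ br+ co / fl br co+.
The two rarest classes, fl+ br+ co+ and fl br co, are the double crossovers. Comparing them with the parentals, only the co allele has switched, so co is the middle locus and the order is fl – co – br.
Crossovers in the fl–co interval produce the single-crossover classes fl br+ co and fl+ br co+ (54 + 40 = 94) plus the double crossovers (11).
RF(fl–co) = (94 + 11) / 1000 = 105/1000 = 0.1050 → 10.5 centimorgans.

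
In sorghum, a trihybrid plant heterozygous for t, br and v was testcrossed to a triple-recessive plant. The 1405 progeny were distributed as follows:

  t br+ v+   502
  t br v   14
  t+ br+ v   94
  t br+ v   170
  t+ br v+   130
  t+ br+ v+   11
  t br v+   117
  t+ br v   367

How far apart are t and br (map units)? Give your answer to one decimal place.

16.8 map units

The two most frequent reciprocal classes, t br+ v+ and t+ br v, are the parental types, so the F1 was t br+ v+ / t+ br v.
The two rarest classes, t+ br+ v+ and t br v, are the double crossovers. Comparing them with the parentals, only the t allele has switched, so t is the middle locus and the order is v – t – br.
Crossovers in the t–br interval produce the single-crossover classes t br v+ and t+ br+ v (117 + 94 = 211) plus the double crossovers (25).
RF(t–br) = (211 + 25) / 1405 = 236/1405 = 0.1680 → 16.8 map units.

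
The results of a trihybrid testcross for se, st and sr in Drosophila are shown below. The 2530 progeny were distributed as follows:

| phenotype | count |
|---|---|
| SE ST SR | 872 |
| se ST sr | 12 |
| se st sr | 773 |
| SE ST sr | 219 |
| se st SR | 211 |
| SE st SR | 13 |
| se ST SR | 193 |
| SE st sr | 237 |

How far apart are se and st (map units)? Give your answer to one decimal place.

18.0 map units

The two most frequent reciprocal classes, se st sr and SE ST SR, are the parental types, so the F1 was se st sr / SE ST SR.
The two rarest classes, se ST sr and SE st SR, are the double crossovers. Comparing them with the parentals, only the st allele has switched, so st is the middle locus and the order is se – st – sr.
Crossovers in the se–st interval produce the single-crossover classes SE st sr and se ST SR (237 + 193 = 430) plus the double crossovers (25).
RF(se–st) = (430 + 25) / 2530 = 455/2530 = 0.1798 → 18.0 map units.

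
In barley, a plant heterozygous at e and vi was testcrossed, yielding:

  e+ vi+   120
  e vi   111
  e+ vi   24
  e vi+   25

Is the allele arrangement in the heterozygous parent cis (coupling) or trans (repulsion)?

cis

The two most frequent classes are e+ vi+ (120) and e vi (111); these are the parental (non-recombinant) types.
So the F1 carried e+ vi+ on one chromosome and e vi on the other — the recessive alleles are on the same chromosome (cis / coupling).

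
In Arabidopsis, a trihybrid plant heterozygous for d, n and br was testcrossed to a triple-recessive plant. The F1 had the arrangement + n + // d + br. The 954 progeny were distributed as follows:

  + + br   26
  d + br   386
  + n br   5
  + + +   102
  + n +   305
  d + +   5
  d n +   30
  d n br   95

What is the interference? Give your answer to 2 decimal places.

0.30

The two rarest classes, + n br and d + +, are the double crossovers. Comparing them with the parentals, only the br allele has switched, so br is the middle locus and the order is n – br – d.
n–br: (197 + 10)/954 = 0.2170; br–d: (56 + 10)/954 = 0.0692.
Expected DCO frequency = 0.2170 × 0.0692 ≈ 0.01502; observed = 10/954 ≈ 0.01048.
Coefficient of coincidence = 0.01048/0.01502 ≈ 0.70; interference = 1 − 0.70 = 0.30.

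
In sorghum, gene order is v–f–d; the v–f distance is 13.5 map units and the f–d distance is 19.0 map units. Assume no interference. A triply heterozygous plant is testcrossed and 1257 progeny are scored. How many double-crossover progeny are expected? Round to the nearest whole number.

Map distances give recombination frequencies of 0.135 and 0.190 for the two intervals.
With no interference, expected double-crossover frequency = 0.135 × 0.190 = 0.02565.
Expected number = 0.02565 × 1257 = 32.24 ≈ 32.

32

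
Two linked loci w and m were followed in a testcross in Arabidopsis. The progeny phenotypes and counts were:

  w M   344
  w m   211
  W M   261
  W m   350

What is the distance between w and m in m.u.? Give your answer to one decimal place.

40.5 m.u.

The two most frequent classes, W m (350) and w M (344), are the parental types, so the F1 was W m / w M.
The recombinant classes are W M and w m: 261 + 211 = 472.
Recombination frequency = 472/1166 = 0.4048 ≈ 40.5%, i.e. 40.5 m.u.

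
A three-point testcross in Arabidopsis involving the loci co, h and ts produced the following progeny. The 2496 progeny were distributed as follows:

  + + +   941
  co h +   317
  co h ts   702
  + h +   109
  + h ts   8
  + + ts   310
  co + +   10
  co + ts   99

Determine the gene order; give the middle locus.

The two most frequent reciprocal classes, + + + and co h ts, are the parental types, so the F1 was + + + / co h ts.
The two rarest classes, co + + and + h ts, are the double crossovers. Comparing them with the parentals, only the co allele has switched, so co is the middle locus and the order is h – co – ts.

co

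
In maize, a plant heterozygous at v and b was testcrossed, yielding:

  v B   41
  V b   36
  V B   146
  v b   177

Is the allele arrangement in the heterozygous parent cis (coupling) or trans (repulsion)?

The two most frequent classes are V B (146) and v b (177); these are the parental (non-recombinant) types.
So the F1 carried V B on one chromosome and v b on the other — the recessive alleles are on the same chromosome (cis / coupling).

cis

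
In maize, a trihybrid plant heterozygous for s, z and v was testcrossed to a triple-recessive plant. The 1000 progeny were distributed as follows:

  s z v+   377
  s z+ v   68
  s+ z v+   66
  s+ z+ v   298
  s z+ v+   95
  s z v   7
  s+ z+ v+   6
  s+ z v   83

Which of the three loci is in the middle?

v

The two most frequent reciprocal classes, s z v+ and s+ z+ v, are the parental types, so the F1 was s z v+ / s+ z+ v.
The two rarest classes, s z v and s+ z+ v+, are the double crossovers. Comparing them with the parentals, only the v allele has switched, so v is the middle locus and the order is z – v – s.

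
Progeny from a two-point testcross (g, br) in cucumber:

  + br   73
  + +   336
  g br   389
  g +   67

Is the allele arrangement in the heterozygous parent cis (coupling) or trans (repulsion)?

The two most frequent classes are + + (336) and g br (389); these are the parental (non-recombinant) types.
So the F1 carried + + on one chromosome and g br on the other — the recessive alleles are on the same chromosome (cis / coupling).

cis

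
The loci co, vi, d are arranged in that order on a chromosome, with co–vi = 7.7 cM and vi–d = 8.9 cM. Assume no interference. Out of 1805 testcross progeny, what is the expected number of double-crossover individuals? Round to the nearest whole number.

Map distances give recombination frequencies of 0.077 and 0.089 for the two intervals.
With no interference, expected double-crossover frequency = 0.077 × 0.089 = 0.00685.
Expected number = 0.00685 × 1805 = 12.37 ≈ 12.

12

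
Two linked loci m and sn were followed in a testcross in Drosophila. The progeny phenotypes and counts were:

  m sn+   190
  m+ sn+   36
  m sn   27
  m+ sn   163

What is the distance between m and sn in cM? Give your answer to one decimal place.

The two most frequent classes, m+ sn (163) and m sn+ (190), are the parental types, so the F1 was m+ sn / m sn+.
The recombinant classes are m+ sn+ and m sn: 36 + 27 = 63.
Recombination frequency = 63/416 = 0.1514 ≈ 15.1%, i.e. 15.1 cM.

15.1 cM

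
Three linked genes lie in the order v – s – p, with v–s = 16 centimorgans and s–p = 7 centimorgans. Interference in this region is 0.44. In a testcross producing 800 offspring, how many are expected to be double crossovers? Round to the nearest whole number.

5

Map distances give recombination frequencies of 0.160 and 0.070 for the two intervals.
With interference 0.44 (so coincidence = 0.56), expected double-crossover frequency = 0.160 × 0.070 × 0.56 = 0.00627.
Expected number = 0.00627 × 800 = 5.02 ≈ 5.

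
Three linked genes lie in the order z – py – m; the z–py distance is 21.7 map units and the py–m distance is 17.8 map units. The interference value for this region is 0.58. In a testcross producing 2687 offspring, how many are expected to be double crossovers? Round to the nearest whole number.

Map distances give recombination frequencies of 0.217 and 0.178 for the two intervals.
With interference 0.58 (so coincidence = 0.42), expected double-crossover frequency = 0.217 × 0.178 × 0.42 = 0.01622.
Expected number = 0.01622 × 2687 = 43.59 ≈ 44.

44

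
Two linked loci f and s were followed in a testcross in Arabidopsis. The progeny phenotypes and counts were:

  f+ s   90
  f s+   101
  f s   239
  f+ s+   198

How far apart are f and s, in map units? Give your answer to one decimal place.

The two most frequent classes, f+ s+ (198) and f s (239), are the parental types, so the F1 was f+ s+ / f s.
The recombinant classes are f+ s and f s+: 90 + 101 = 191.
Recombination frequency = 191/628 = 0.3041 ≈ 30.4%, i.e. 30.4 map units.

30.4 map units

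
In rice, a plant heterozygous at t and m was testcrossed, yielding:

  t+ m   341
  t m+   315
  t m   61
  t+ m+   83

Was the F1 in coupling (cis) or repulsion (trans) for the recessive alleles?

trans

The two most frequent classes are t+ m (341) and t m+ (315); these are the parental (non-recombinant) types.
So the F1 carried t+ m on one chromosome and t m+ on the other — the recessive alleles are on opposite chromosomes (trans / repulsion).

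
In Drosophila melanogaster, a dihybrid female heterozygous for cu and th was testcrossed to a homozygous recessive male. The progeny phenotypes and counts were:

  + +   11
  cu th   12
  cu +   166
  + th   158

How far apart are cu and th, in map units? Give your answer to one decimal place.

6.6 map units

The two most frequent classes, + th (158) and cu + (166), are the parental types, so the F1 was + th / cu +.
The recombinant classes are + + and cu th: 11 + 12 = 23.
Recombination frequency = 23/347 = 0.0663 ≈ 6.6%, i.e. 6.6 map units.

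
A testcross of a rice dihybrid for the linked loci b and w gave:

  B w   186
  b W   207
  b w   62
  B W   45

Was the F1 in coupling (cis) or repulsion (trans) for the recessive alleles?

The two most frequent classes are B w (186) and b W (207); these are the parental (non-recombinant) types.
So the F1 carried B w on one chromosome and b W on the other — the recessive alleles are on opposite chromosomes (trans / repulsion).

trans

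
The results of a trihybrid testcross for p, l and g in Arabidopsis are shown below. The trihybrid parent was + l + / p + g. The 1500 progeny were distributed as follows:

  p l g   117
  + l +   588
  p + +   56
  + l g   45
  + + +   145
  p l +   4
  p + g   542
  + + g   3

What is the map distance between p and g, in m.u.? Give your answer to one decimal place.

7.2 m.u.

The two rarest classes, p l + and + + g, are the double crossovers. Comparing them with the parentals, only the p allele has switched, so p is the middle locus and the order is l – p – g.
Crossovers in the p–g interval produce the single-crossover classes + l g and p + + (45 + 56 = 101) plus the double crossovers (7).
RF(p–g) = (101 + 7) / 1500 = 108/1500 = 0.0720 → 7.2 m.u.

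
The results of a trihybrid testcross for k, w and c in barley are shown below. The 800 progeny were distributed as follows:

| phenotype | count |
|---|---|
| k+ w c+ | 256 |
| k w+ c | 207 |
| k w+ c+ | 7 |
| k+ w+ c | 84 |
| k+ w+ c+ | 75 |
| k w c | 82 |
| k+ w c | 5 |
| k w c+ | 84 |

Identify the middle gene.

The two most frequent reciprocal classes, k w+ c and k+ w c+, are the parental types, so the F1 was k w+ c / k+ w c+.
The two rarest classes, k w+ c+ and k+ w c, are the double crossovers. Comparing them with the parentals, only the c allele has switched, so c is the middle locus and the order is k – c – w.

c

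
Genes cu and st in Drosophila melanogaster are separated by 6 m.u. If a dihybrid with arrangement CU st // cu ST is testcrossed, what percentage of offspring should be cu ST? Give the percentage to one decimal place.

47.0%

A map distance of 6 m.u. corresponds to a recombination frequency of 0.060.
The F1 is CU st / cu ST, so cu ST is a parental gamete class with expected frequency (1 − r)/2 = 0.940/2 = 0.4700.
That is 0.4700 = 47.0% of the progeny.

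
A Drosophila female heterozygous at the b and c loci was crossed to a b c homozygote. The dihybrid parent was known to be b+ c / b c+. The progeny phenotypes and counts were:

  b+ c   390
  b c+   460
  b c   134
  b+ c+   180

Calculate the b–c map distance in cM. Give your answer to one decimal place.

The recombinant classes are b+ c+ and b c: 180 + 134 = 314.
Recombination frequency = 314/1164 = 0.2698 ≈ 27.0%, i.e. 27.0 cM.

27.0 cM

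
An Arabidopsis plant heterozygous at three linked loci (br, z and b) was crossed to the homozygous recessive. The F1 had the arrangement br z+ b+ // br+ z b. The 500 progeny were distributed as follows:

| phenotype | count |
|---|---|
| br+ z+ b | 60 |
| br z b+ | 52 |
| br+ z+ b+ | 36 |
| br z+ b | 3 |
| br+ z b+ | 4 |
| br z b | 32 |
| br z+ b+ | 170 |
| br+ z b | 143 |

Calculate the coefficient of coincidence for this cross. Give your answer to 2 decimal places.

The two rarest classes, br z+ b and br+ z b+, are the double crossovers. Comparing them with the parentals, only the b allele has switched, so b is the middle locus and the order is z – b – br.
z–b: (112 + 7)/500 = 0.2380; b–br: (68 + 7)/500 = 0.1500.
Expected DCO frequency = 0.2380 × 0.1500 ≈ 0.03570; observed = 7/500 ≈ 0.01400.
Coefficient of coincidence = 0.01400/0.03570 ≈ 0.39.

0.39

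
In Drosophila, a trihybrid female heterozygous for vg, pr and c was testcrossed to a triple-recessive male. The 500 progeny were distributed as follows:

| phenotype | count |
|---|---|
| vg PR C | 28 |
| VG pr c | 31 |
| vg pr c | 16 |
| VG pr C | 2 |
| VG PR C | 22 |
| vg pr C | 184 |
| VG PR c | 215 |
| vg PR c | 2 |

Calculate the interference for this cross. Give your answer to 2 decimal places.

0.24

The two most frequent reciprocal classes, VG PR c and vg pr C, are the parental types, so the F1 was VG PR c / vg pr C.
The two rarest classes, vg PR c and VG pr C, are the double crossovers. Comparing them with the parentals, only the vg allele has switched, so vg is the middle locus and the order is pr – vg – c.
pr–vg: (59 + 4)/500 = 0.1260; vg–c: (38 + 4)/500 = 0.0840.
Expected DCO frequency = 0.1260 × 0.0840 ≈ 0.01058; observed = 4/500 ≈ 0.00800.
Coefficient of coincidence = 0.00800/0.01058 ≈ 0.76; interference = 1 − 0.76 = 0.24.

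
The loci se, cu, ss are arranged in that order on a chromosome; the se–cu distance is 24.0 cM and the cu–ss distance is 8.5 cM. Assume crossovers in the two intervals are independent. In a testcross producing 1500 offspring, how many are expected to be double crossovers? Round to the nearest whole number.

Map distances give recombination frequencies of 0.240 and 0.085 for the two intervals.
With no interference, expected double-crossover frequency = 0.240 × 0.085 = 0.02040.
Expected number = 0.02040 × 1500 = 30.60 ≈ 31.

31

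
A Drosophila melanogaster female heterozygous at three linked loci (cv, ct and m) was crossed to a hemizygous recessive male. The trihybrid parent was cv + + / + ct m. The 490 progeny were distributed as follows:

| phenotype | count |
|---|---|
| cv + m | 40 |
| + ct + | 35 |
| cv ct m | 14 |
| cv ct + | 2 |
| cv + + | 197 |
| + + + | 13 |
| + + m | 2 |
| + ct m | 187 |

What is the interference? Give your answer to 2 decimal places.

The two rarest classes, cv ct + and + + m, are the double crossovers. Comparing them with the parentals, only the ct allele has switched, so ct is the middle locus and the order is m – ct – cv.
m–ct: (75 + 4)/490 = 0.1612; ct–cv: (27 + 4)/490 = 0.0633.
Expected DCO frequency = 0.1612 × 0.0633 ≈ 0.01020; observed = 4/490 ≈ 0.00816.
Coefficient of coincidence = 0.00816/0.01020 ≈ 0.80; interference = 1 − 0.80 = 0.20.

0.20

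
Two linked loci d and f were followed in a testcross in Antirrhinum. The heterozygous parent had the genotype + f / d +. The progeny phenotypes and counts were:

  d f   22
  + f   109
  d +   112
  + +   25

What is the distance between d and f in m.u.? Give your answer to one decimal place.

17.5 m.u.

The recombinant classes are + + and d f: 25 + 22 = 47.
Recombination frequency = 47/268 = 0.1754 ≈ 17.5%, i.e. 17.5 m.u.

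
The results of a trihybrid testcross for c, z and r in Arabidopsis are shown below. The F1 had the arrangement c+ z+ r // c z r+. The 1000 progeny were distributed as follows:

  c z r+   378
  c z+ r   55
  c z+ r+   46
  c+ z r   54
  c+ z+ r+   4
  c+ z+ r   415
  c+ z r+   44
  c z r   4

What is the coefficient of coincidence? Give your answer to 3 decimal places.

The two rarest classes, c+ z+ r+ and c z r, are the double crossovers. Comparing them with the parentals, only the r allele has switched, so r is the middle locus and the order is c – r – z.
c–r: (99 + 8)/1000 = 0.1070; r–z: (100 + 8)/1000 = 0.1080.
Expected DCO frequency = 0.1070 × 0.1080 ≈ 0.01156; observed = 8/1000 ≈ 0.00800.
Coefficient of coincidence = 0.00800/0.01156 ≈ 0.692.

0.692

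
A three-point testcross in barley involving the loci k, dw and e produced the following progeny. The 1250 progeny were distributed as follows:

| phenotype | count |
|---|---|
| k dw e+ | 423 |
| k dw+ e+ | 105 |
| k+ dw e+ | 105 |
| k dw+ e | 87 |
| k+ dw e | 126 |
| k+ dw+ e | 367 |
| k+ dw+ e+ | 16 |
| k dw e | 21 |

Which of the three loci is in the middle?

e

The two most frequent reciprocal classes, k dw e+ and k+ dw+ e, are the parental types, so the F1 was k dw e+ / k+ dw+ e.
The two rarest classes, k dw e and k+ dw+ e+, are the double crossovers. Comparing them with the parentals, only the e allele has switched, so e is the middle locus and the order is k – e – dw.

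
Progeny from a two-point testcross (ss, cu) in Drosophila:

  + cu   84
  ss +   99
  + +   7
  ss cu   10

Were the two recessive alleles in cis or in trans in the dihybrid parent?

The two most frequent classes are + cu (84) and ss + (99); these are the parental (non-recombinant) types.
So the F1 carried + cu on one chromosome and ss + on the other — the recessive alleles are on opposite chromosomes (trans / repulsion).

trans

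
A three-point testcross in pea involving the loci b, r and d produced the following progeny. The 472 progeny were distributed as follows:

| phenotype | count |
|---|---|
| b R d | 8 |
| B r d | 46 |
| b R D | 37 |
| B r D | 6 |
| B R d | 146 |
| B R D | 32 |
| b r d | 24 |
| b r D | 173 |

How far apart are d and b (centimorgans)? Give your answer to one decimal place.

The two most frequent reciprocal classes, b r D and B R d, are the parental types, so the F1 was b r D / B R d.
The two rarest classes, B r D and b R d, are the double crossovers. Comparing them with the parentals, only the b allele has switched, so b is the middle locus and the order is d – b – r.
Crossovers in the d–b interval produce the single-crossover classes b r d and B R D (24 + 32 = 56) plus the double crossovers (14).
RF(d–b) = (56 + 14) / 472 = 70/472 = 0.1483 → 14.8 centimorgans.

14.8 centimorgans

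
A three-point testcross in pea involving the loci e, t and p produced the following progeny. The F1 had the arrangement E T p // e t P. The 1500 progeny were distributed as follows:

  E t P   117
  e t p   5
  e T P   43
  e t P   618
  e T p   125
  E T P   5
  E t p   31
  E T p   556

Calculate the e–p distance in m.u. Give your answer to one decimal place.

16.8 m.u.

The two rarest classes, E T P and e t p, are the double crossovers. Comparing them with the parentals, only the p allele has switched, so p is the middle locus and the order is t – p – e.
Crossovers in the p–e interval produce the single-crossover classes e T p and E t P (125 + 117 = 242) plus the double crossovers (10).
RF(p–e) = (242 + 10) / 1500 = 252/1500 = 0.1680 → 16.8 m.u.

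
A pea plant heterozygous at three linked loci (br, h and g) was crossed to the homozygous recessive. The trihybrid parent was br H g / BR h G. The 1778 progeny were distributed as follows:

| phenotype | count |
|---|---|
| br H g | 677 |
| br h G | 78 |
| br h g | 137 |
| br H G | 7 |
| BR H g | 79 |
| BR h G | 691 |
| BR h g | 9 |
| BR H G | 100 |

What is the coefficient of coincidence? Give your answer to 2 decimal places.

0.65

The two rarest classes, br H G and BR h g, are the double crossovers. Comparing them with the parentals, only the g allele has switched, so g is the middle locus and the order is br – g – h.
br–g: (157 + 16)/1778 = 0.0973; g–h: (237 + 16)/1778 = 0.1423.
Expected DCO frequency = 0.0973 × 0.1423 ≈ 0.01385; observed = 16/1778 ≈ 0.00900.
Coefficient of coincidence = 0.00900/0.01385 ≈ 0.65.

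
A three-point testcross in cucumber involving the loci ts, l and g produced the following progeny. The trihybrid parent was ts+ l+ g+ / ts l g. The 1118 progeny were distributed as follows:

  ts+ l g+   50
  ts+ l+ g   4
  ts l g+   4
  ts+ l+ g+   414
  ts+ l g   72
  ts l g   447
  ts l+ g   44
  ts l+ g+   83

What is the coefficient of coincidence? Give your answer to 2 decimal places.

0.54

The two rarest classes, ts+ l+ g and ts l g+, are the double crossovers. Comparing them with the parentals, only the g allele has switched, so g is the middle locus and the order is ts – g – l.
ts–g: (155 + 8)/1118 = 0.1458; g–l: (94 + 8)/1118 = 0.0912.
Expected DCO frequency = 0.1458 × 0.0912 ≈ 0.01330; observed = 8/1118 ≈ 0.00716.
Coefficient of coincidence = 0.00716/0.01330 ≈ 0.54.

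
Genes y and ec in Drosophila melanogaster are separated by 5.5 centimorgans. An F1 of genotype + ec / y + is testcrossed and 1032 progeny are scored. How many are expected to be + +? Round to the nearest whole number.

28

A map distance of 5.5 centimorgans corresponds to a recombination frequency of 0.055.
The F1 is + ec / y +, so + + is a recombinant gamete class with expected frequency r/2 = 0.055/2 = 0.0275.
Expected number = 0.0275 × 1032 = 28.38 ≈ 28.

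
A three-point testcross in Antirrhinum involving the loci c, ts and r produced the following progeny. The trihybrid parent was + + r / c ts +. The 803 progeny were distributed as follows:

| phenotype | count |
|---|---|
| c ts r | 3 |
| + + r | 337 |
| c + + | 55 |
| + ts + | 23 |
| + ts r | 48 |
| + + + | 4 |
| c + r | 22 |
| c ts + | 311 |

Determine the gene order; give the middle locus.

The two rarest classes, + + + and c ts r, are the double crossovers. Comparing them with the parentals, only the r allele has switched, so r is the middle locus and the order is ts – r – c.

r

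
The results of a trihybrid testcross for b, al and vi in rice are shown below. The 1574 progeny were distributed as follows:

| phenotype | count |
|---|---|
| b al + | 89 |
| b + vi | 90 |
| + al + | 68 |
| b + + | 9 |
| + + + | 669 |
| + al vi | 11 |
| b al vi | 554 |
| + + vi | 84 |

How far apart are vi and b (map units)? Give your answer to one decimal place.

The two most frequent reciprocal classes, + + + and b al vi, are the parental types, so the F1 was + + + / b al vi.
The two rarest classes, b + + and + al vi, are the double crossovers. Comparing them with the parentals, only the b allele has switched, so b is the middle locus and the order is al – b – vi.
Crossovers in the b–vi interval produce the single-crossover classes + + vi and b al + (84 + 89 = 173) plus the double crossovers (20).
RF(b–vi) = (173 + 20) / 1574 = 193/1574 = 0.1226 → 12.3 map units.

12.3 map units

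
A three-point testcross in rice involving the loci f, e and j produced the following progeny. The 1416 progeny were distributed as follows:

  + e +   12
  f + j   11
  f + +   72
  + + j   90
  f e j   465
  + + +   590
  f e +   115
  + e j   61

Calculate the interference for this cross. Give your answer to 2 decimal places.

The two most frequent reciprocal classes, + + + and f e j, are the parental types, so the F1 was + + + / f e j.
The two rarest classes, + e + and f + j, are the double crossovers. Comparing them with the parentals, only the e allele has switched, so e is the middle locus and the order is f – e – j.
f–e: (133 + 23)/1416 = 0.1102; e–j: (205 + 23)/1416 = 0.1610.
Expected DCO frequency = 0.1102 × 0.1610 ≈ 0.01774; observed = 23/1416 ≈ 0.01624.
Coefficient of coincidence = 0.01624/0.01774 ≈ 0.92; interference = 1 − 0.92 = 0.08.

0.08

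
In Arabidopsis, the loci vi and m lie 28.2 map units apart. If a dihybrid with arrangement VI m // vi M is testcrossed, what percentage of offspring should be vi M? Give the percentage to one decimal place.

35.9%

A map distance of 28.2 map units corresponds to a recombination frequency of 0.282.
The F1 is VI m / vi M, so vi M is a parental gamete class with expected frequency (1 − r)/2 = 0.718/2 = 0.3590.
That is 0.3590 = 35.9% of the progeny.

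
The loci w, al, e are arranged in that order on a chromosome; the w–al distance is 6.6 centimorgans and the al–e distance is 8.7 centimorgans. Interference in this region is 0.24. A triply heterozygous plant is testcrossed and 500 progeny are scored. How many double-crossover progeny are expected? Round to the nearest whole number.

2

Map distances give recombination frequencies of 0.066 and 0.087 for the two intervals.
With interference 0.24 (so coincidence = 0.76), expected double-crossover frequency = 0.066 × 0.087 × 0.76 = 0.00436.
Expected number = 0.00436 × 500 = 2.18 ≈ 2.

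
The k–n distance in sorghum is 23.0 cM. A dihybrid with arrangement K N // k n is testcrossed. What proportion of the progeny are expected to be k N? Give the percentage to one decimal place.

11.5%

A map distance of 23.0 cM corresponds to a recombination frequency of 0.230.
The F1 is K N / k n, so k N is a recombinant gamete class with expected frequency r/2 = 0.230/2 = 0.1150.
That is 0.1150 = 11.5% of the progeny.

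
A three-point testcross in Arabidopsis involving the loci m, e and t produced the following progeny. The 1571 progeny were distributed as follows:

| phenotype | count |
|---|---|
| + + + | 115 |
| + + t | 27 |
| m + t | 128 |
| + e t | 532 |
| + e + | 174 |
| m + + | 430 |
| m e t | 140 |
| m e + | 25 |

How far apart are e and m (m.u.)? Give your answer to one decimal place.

19.5 m.u.

The two most frequent reciprocal classes, + e t and m + +, are the parental types, so the F1 was + e t / m + +.
The two rarest classes, + + t and m e +, are the double crossovers. Comparing them with the parentals, only the e allele has switched, so e is the middle locus and the order is m – e – t.
Crossovers in the m–e interval produce the single-crossover classes m e t and + + + (140 + 115 = 255) plus the double crossovers (52).
RF(m–e) = (255 + 52) / 1571 = 307/1571 = 0.1954 → 19.5 m.u.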